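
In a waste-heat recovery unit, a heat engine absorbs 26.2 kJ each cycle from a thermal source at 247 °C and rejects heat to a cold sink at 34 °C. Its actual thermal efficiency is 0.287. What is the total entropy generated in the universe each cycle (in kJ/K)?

ΔS_univ ≈ 0.0104 kJ/K

T_H = 247 °C → 247 + 273.15 = 520.15 K.
T_C = 34 °C → 34 + 273.15 = 307.15 K.
W = η·Q_H = 0.287 × 26.2 = 7.519 kJ, so Q_C = Q_H − W = 18.68 kJ.
Entropy balance on the reservoirs: −Q_H/T_H = -0.05037 kJ/K, +Q_C/T_C = 0.06082 kJ/K.
ΔS_univ = −Q_H/T_H + Q_C/T_C = 0.0104 kJ/K (> 0, since η = 0.287 < η_Carnot = 0.409).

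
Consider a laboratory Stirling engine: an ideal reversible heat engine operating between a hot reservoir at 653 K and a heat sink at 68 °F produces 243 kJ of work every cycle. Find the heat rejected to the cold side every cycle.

Q_C ≈ 198 kJ

T_C = 68 °F → (68 − 32) × 5/9 = 20.00 °C = 293.15 K.
η_rev = 1 − T_C/T_H = 1 − 293.15/653.00 = 0.5511.
Since Q_C/Q_H = T_C/T_H and Q_H = W/η, Q_C = W·T_C/(T_H − T_C) = 243 × 293.15/359.85 = 198 kJ.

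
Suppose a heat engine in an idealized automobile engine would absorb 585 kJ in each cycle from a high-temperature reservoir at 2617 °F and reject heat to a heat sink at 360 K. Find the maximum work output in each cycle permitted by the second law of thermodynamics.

T_H = 2617 °F → (2617 − 32) × 5/9 = 1436.11 °C = 1709.26 K.
By the Carnot theorem, η_max = 1 − T_C/T_H = 1 − 360.00/1709.26 = 0.7894.
W_max = η_max · Q_H = 0.7894 × 585 = 461.8 kJ.

W_max ≈ 461.8 kJ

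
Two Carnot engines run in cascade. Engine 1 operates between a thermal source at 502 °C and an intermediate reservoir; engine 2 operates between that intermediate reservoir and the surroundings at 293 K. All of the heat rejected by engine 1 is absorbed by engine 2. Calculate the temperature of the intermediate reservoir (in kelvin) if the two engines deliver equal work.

T_m ≈ 534.1 K

T_H = 502 °C → 502 + 273.15 = 775.15 K.
For reversible stages Q_m = Q_H·(T_m/T_H). Setting W₁ = Q_H(1 − T_m/T_H) equal to W₂ = Q_m(1 − T_C/T_m) = Q_H·(T_m − T_C)/T_H gives T_H − T_m = T_m − T_C, so T_m = (T_H + T_C)/2 = (775.15 + 293.00)/2 = 534.1 K.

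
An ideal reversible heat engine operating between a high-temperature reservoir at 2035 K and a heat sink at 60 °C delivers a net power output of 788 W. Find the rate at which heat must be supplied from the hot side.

T_C = 60 °C → 60 + 273.15 = 333.15 K.
Carnot efficiency: η = 1 − T_C/T_H = 1 − 333.15/2035.00 = 0.8363.
Q_H = W/η = 788/0.8363 = 942 W.

Q̇_H ≈ 942 W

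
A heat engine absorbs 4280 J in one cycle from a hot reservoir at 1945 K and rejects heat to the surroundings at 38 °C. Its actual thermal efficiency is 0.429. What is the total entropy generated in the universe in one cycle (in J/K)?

T_C = 38 °C → 38 + 273.15 = 311.15 K.
W = η·Q_H = 0.429 × 4280 = 1836 J, so Q_C = Q_H − W = 2444 J.
Reservoir entropy changes: ΔS_H = −Q_H/T_H = −4280/1945.00 = -2.201 J/K and ΔS_C = +Q_C/T_C = 2444/311.15 = 7.854 J/K.
ΔS_univ = −Q_H/T_H + Q_C/T_C = 5.65 J/K (> 0, since η = 0.429 < η_Carnot = 0.840).

ΔS_univ ≈ 5.65 J/K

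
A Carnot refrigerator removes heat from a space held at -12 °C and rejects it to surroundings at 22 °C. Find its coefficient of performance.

T_H = 22 °C → 22 + 273.15 = 295.15 K.
T_C = -12 °C → -12 + 273.15 = 261.15 K.
The reversible coefficient of performance is COP_R = T_C/(T_H − T_C) = 261.15/(295.15 − 261.15) = 7.681.

COP_R ≈ 7.681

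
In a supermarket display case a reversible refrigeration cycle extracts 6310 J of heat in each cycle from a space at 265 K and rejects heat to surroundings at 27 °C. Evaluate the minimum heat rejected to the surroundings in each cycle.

Q_H ≈ 7147 J

T_H = 27 °C → 27 + 273.15 = 300.15 K.
For a reversible cycle Q_H/Q_C = T_H/T_C, so Q_H = Q_C·T_H/T_C = 6310 × 300.15/265.00 = 7147 J.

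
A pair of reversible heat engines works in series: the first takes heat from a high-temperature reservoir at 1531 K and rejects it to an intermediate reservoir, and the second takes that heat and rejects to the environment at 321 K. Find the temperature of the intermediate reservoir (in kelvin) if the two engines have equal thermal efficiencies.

T_m ≈ 701 K

Equal efficiencies require 1 − T_m/T_H = 1 − T_C/T_m, i.e. T_m/T_H = T_C/T_m, so T_m = √(T_H·T_C) = √(1531.00 × 321.00) = 701 K.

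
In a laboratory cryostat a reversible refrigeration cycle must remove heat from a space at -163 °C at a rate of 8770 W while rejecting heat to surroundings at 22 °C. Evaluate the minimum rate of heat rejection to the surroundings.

Q̇_H ≈ 23500 W

T_H = 22 °C → 22 + 273.15 = 295.15 K.
T_C = -163 °C → -163 + 273.15 = 110.15 K.
For a reversible cycle Q_H/Q_C = T_H/T_C, so Q_H = Q_C·T_H/T_C = 8770 × 295.15/110.15 = 23500 W.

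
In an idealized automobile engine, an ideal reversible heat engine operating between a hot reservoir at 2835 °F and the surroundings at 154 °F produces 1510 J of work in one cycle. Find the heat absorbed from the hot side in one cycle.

T_H = 2835 °F → (2835 − 32) × 5/9 = 1557.22 °C = 1830.37 K.
T_C = 154 °F → (154 − 32) × 5/9 = 67.78 °C = 340.93 K.
For a reversible engine, η = 1 − T_C/T_H = 1 − 340.93/1830.37 = 0.8137.
Q_H = W/η = 1510/0.8137 = 1860 J.

Q_H ≈ 1860 J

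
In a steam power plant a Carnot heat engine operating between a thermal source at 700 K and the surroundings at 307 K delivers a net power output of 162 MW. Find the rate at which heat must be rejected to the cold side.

Carnot efficiency: η = 1 − T_C/T_H = 1 − 307.00/700.00 = 0.5614.
Since Q_C/Q_H = T_C/T_H and Q_H = W/η, Q_C = W·T_C/(T_H − T_C) = 162 × 307.00/393.00 = 127 MW.

Q̇_C ≈ 127 MW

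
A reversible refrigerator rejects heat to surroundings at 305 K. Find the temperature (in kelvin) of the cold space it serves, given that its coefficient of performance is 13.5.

T_C ≈ 284.0 K

COP_R = T_C/(T_H − T_C) ⇒ T_C = T_H·COP_R/(1 + COP_R) = 305.00 × 13.5/(1 + 13.5) = 284.0 K.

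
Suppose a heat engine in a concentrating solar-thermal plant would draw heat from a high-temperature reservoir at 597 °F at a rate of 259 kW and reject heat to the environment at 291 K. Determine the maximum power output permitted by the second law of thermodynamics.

T_H = 597 °F → (597 − 32) × 5/9 = 313.89 °C = 587.04 K.
The upper bound on efficiency is η_max = 1 − T_C/T_H = 1 − 291.00/587.04 = 0.5043.
W_max = η_max · Q_H = 0.5043 × 259 = 131 kW.

Ẇ_max ≈ 131 kW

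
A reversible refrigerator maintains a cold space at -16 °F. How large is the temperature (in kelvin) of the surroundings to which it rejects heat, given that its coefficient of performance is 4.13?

T_C = -16 °F → (-16 − 32) × 5/9 = -26.67 °C = 246.48 K.
COP_R = T_C/(T_H − T_C) ⇒ T_H = T_C·(1 + 1/COP_R) = 246.48 × (1 + 1/4.13) = 306 K.

T_H ≈ 306 K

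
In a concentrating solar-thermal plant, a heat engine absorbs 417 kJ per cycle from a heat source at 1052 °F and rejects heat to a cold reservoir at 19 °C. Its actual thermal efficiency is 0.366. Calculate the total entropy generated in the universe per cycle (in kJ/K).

T_H = 1052 °F → (1052 − 32) × 5/9 = 566.67 °C = 839.82 K.
T_C = 19 °C → 19 + 273.15 = 292.15 K.
W = η·Q_H = 0.366 × 417 = 152.6 kJ, so Q_C = Q_H − W = 264.4 kJ.
The hot reservoir loses entropy Q_H/T_H = 417/839.82 = 0.4965 kJ/K; the cold reservoir gains Q_C/T_C = 264.4/292.15 = 0.9049 kJ/K.
ΔS_univ = −Q_H/T_H + Q_C/T_C = 0.408 kJ/K (> 0, since η = 0.366 < η_Carnot = 0.652).

ΔS_univ ≈ 0.408 kJ/K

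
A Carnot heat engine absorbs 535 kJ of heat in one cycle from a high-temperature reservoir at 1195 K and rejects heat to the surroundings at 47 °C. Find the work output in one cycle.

T_C = 47 °C → 47 + 273.15 = 320.15 K.
The Carnot efficiency is η = 1 − T_C/T_H = 1 − 320.15/1195.00 = 0.7321.
W = η·Q_H = 0.7321 × 535 = 392 kJ.

W ≈ 392 kJ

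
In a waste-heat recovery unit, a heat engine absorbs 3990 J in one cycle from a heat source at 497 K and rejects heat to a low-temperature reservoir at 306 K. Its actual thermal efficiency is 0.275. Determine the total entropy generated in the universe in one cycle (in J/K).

W = η·Q_H = 0.275 × 3990 = 1097 J, so Q_C = Q_H − W = 2893 J.
Entropy balance on the reservoirs: −Q_H/T_H = -8.028 J/K, +Q_C/T_C = 9.453 J/K.
ΔS_univ = −Q_H/T_H + Q_C/T_C = 1.43 J/K (> 0, since η = 0.275 < η_Carnot = 0.384).

ΔS_univ ≈ 1.43 J/K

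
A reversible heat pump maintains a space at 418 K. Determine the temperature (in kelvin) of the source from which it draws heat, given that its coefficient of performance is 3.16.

T_C ≈ 286 K

COP_HP = T_H/(T_H − T_C) ⇒ T_C = T_H·(COP_HP − 1)/COP_HP = 418.00 × (3.16 − 1)/3.16 = 286 K.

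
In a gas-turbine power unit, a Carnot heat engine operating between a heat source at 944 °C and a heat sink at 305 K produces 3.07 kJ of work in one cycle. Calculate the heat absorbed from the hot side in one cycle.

Q_H ≈ 4.10 kJ

T_H = 944 °C → 944 + 273.15 = 1217.15 K.
Since the cycle is reversible, η = 1 − T_C/T_H = 1 − 305.00/1217.15 = 0.7494.
Q_H = W/η = 3.07/0.7494 = 4.10 kJ.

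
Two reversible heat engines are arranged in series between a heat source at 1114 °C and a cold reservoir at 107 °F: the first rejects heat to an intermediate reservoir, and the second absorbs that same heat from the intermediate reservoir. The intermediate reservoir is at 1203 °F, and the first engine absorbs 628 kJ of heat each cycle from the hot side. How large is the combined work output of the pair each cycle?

T_H = 1114 °C → 1114 + 273.15 = 1387.15 K.
T_C = 107 °F → (107 − 32) × 5/9 = 41.67 °C = 314.82 K.
Two reversible stages in series are equivalent to a single Carnot engine between T_H and T_C, so η_total = 1 − T_C/T_H = 1 − 314.82/1387.15 = 0.7730.
W_total = η_total · Q_H = 0.7730 × 628 = 485 kJ.

W_total ≈ 485 kJ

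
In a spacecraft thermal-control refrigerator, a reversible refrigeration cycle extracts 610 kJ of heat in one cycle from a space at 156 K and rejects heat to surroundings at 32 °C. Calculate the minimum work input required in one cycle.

T_H = 32 °C → 32 + 273.15 = 305.15 K.
The reversible coefficient of performance is COP_R = T_C/(T_H − T_C) = 156.00/149.15 = 1.0459.
W = Q_C/COP_R = 610/1.0459 = 583 kJ.

W_in ≈ 583 kJ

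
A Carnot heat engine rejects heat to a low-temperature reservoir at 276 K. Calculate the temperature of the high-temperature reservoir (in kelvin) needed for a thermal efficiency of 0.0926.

T_H ≈ 304 K

From η = 1 − T_C/T_H, solving for T_H gives T_H = T_C/(1 − η) = 276.00/(1 − 0.0926) = 304 K.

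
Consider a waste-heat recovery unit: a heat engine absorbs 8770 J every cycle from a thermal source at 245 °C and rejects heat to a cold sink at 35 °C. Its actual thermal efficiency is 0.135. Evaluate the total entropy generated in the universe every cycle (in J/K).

ΔS_univ ≈ 7.69 J/K

T_H = 245 °C → 245 + 273.15 = 518.15 K.
T_C = 35 °C → 35 + 273.15 = 308.15 K.
W = η·Q_H = 0.135 × 8770 = 1184 J, so Q_C = Q_H − W = 7586 J.
Reservoir entropy changes: ΔS_H = −Q_H/T_H = −8770/518.15 = -16.93 J/K and ΔS_C = +Q_C/T_C = 7586/308.15 = 24.62 J/K.
ΔS_univ = −Q_H/T_H + Q_C/T_C = 7.69 J/K (> 0, since η = 0.135 < η_Carnot = 0.405).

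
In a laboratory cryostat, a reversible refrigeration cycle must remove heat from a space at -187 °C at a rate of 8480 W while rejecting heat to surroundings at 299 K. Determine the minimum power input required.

T_C = -187 °C → -187 + 273.15 = 86.15 K.
Carnot COP: COP_R = T_C/(T_H − T_C) = 86.15/212.85 = 0.4047.
W = Q_C/COP_R = 8480/0.4047 = 21000 W.

Ẇ_in ≈ 21000 W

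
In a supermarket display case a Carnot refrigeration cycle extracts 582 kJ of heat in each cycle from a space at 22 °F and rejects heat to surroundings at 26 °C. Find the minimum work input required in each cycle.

W_in ≈ 68.6 kJ

T_H = 26 °C → 26 + 273.15 = 299.15 K.
T_C = 22 °F → (22 − 32) × 5/9 = -5.56 °C = 267.59 K.
The reversible coefficient of performance is COP_R = T_C/(T_H − T_C) = 267.59/31.56 = 8.4801.
W = Q_C/COP_R = 582/8.4801 = 68.6 kJ.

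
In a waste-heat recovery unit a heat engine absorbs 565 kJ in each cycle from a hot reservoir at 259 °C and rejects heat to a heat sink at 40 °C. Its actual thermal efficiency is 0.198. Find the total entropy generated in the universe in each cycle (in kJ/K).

ΔS_univ ≈ 0.3853 kJ/K

T_H = 259 °C → 259 + 273.15 = 532.15 K.
T_C = 40 °C → 40 + 273.15 = 313.15 K.
W = η·Q_H = 0.198 × 565 = 111.9 kJ, so Q_C = Q_H − W = 453.1 kJ.
Entropy balance on the reservoirs: −Q_H/T_H = -1.062 kJ/K, +Q_C/T_C = 1.447 kJ/K.
ΔS_univ = −Q_H/T_H + Q_C/T_C = 0.3853 kJ/K (> 0, since η = 0.198 < η_Carnot = 0.412).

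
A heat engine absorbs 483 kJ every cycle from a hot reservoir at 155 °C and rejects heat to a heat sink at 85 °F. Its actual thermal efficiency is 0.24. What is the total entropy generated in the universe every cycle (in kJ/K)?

ΔS_univ ≈ 0.08500 kJ/K

T_H = 155 °C → 155 + 273.15 = 428.15 K.
T_C = 85 °F → (85 − 32) × 5/9 = 29.44 °C = 302.59 K.
W = η·Q_H = 0.24 × 483 = 115.9 kJ, so Q_C = Q_H − W = 367.1 kJ.
Entropy balance on the reservoirs: −Q_H/T_H = -1.128 kJ/K, +Q_C/T_C = 1.213 kJ/K.
ΔS_univ = −Q_H/T_H + Q_C/T_C = 0.08500 kJ/K (> 0, since η = 0.24 < η_Carnot = 0.293).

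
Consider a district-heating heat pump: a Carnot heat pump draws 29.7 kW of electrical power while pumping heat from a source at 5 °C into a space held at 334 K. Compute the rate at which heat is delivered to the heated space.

Q̇_H ≈ 177.6 kW

T_C = 5 °C → 5 + 273.15 = 278.15 K.
For a reversible heat pump, COP_HP = T_H/(T_H − T_C) = 334.00/55.85 = 5.9803.
Q_H = COP_HP · W = 5.9803 × 29.7 = 177.6 kW.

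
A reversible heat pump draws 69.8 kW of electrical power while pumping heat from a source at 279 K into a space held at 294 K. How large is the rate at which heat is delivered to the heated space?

Q̇_H ≈ 1370 kW

For a reversible heat pump, COP_HP = T_H/(T_H − T_C) = 294.00/15.00 = 19.6000.
Q_H = COP_HP · W = 19.6000 × 69.8 = 1370 kW.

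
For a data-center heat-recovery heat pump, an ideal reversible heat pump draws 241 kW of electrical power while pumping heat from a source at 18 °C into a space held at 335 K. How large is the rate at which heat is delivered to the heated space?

Q̇_H ≈ 1840 kW

T_C = 18 °C → 18 + 273.15 = 291.15 K.
Reversible heating COP: COP_HP = T_H/(T_H − T_C) = 335.00/43.85 = 7.6397.
Q_H = COP_HP · W = 7.6397 × 241 = 1840 kW.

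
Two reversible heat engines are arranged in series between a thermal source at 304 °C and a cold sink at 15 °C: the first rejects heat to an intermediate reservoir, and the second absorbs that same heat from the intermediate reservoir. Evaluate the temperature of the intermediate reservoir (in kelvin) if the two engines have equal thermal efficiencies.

T_m ≈ 407.8 K

T_H = 304 °C → 304 + 273.15 = 577.15 K.
T_C = 15 °C → 15 + 273.15 = 288.15 K.
Equal efficiencies require 1 − T_m/T_H = 1 − T_C/T_m, i.e. T_m/T_H = T_C/T_m, so T_m = √(T_H·T_C) = √(577.15 × 288.15) = 407.8 K.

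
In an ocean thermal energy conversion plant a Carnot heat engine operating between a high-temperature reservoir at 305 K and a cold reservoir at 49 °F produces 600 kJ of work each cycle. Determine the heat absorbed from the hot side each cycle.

Q_H ≈ 8170 kJ

T_C = 49 °F → (49 − 32) × 5/9 = 9.44 °C = 282.59 K.
For a reversible engine, η = 1 − T_C/T_H = 1 − 282.59/305.00 = 0.0735.
Q_H = W/η = 600/0.0735 = 8170 kJ.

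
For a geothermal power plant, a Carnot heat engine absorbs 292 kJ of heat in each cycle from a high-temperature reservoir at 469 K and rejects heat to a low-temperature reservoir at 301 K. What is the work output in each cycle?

The Carnot efficiency is η = 1 − T_C/T_H = 1 − 301.00/469.00 = 0.3582.
W = η·Q_H = 0.3582 × 292 = 105 kJ.

W ≈ 105 kJ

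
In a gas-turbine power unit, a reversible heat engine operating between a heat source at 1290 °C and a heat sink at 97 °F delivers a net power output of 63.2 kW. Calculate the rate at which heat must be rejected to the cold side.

Q̇_C ≈ 15.6 kW

T_H = 1290 °C → 1290 + 273.15 = 1563.15 K.
T_C = 97 °F → (97 − 32) × 5/9 = 36.11 °C = 309.26 K.
The Carnot efficiency is η = 1 − T_C/T_H = 1 − 309.26/1563.15 = 0.8022.
Since Q_C/Q_H = T_C/T_H and Q_H = W/η, Q_C = W·T_C/(T_H − T_C) = 63.2 × 309.26/1253.89 = 15.6 kW.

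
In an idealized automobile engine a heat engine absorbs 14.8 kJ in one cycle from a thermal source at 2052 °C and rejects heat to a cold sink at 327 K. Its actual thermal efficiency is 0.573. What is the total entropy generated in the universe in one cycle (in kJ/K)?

ΔS_univ ≈ 0.0130 kJ/K

T_H = 2052 °C → 2052 + 273.15 = 2325.15 K.
W = η·Q_H = 0.573 × 14.8 = 8.480 kJ, so Q_C = Q_H − W = 6.320 kJ.
Entropy balance on the reservoirs: −Q_H/T_H = -0.006365 kJ/K, +Q_C/T_C = 0.01933 kJ/K.
ΔS_univ = −Q_H/T_H + Q_C/T_C = 0.0130 kJ/K (> 0, since η = 0.573 < η_Carnot = 0.859).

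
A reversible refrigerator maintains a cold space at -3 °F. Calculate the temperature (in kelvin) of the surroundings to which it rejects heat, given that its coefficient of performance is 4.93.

T_H ≈ 305 K

T_C = -3 °F → (-3 − 32) × 5/9 = -19.44 °C = 253.71 K.
COP_R = T_C/(T_H − T_C) ⇒ T_H = T_C·(1 + 1/COP_R) = 253.71 × (1 + 1/4.93) = 305 K.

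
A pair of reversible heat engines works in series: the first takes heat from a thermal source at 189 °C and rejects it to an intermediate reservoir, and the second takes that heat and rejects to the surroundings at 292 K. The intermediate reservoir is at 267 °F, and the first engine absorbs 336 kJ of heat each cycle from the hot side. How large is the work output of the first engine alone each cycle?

T_H = 189 °C → 189 + 273.15 = 462.15 K.
T_m = 267 °F → (267 − 32) × 5/9 = 130.56 °C = 403.71 K.
First-stage efficiency η₁ = 1 − T_m/T_H = 1 − 403.71/462.15 = 0.1265.
W₁ = η₁·Q_H = 0.1265 × 336 = 42.49 kJ.

W₁ ≈ 42.49 kJ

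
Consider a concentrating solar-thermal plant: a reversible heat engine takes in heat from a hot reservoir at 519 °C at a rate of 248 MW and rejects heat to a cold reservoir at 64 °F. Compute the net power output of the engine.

Ẇ ≈ 157 MW

T_H = 519 °C → 519 + 273.15 = 792.15 K.
T_C = 64 °F → (64 − 32) × 5/9 = 17.78 °C = 290.93 K.
The Carnot efficiency is η = 1 − T_C/T_H = 1 − 290.93/792.15 = 0.6327.
W = η·Q_H = 0.6327 × 248 = 157 MW.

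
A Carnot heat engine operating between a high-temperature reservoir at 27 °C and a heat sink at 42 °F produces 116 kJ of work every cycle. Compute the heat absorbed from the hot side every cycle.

Q_H ≈ 1620 kJ

T_H = 27 °C → 27 + 273.15 = 300.15 K.
T_C = 42 °F → (42 − 32) × 5/9 = 5.56 °C = 278.71 K.
The Carnot efficiency is η = 1 − T_C/T_H = 1 − 278.71/300.15 = 0.0714.
Q_H = W/η = 116/0.0714 = 1620 kJ.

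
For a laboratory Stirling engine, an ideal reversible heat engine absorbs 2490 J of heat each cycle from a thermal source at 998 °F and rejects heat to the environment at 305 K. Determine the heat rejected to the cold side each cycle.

T_H = 998 °F → (998 − 32) × 5/9 = 536.67 °C = 809.82 K.
The Carnot efficiency is η = 1 − T_C/T_H = 1 − 305.00/809.82 = 0.6234.
For a reversible cycle Q_C/Q_H = T_C/T_H, so Q_C = 2490 × 305.00/809.82 = 938 J.

Q_C ≈ 938 J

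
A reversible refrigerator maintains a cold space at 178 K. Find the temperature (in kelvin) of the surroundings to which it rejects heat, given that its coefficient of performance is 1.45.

T_H ≈ 301 K

COP_R = T_C/(T_H − T_C) ⇒ T_H = T_C·(1 + 1/COP_R) = 178.00 × (1 + 1/1.45) = 301 K.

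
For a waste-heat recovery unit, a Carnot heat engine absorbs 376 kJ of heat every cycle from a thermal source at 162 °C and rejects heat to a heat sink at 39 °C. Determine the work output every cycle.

W ≈ 106 kJ

T_H = 162 °C → 162 + 273.15 = 435.15 K.
T_C = 39 °C → 39 + 273.15 = 312.15 K.
For a reversible engine, η = 1 − T_C/T_H = 1 − 312.15/435.15 = 0.2827.
W = η·Q_H = 0.2827 × 376 = 106 kJ.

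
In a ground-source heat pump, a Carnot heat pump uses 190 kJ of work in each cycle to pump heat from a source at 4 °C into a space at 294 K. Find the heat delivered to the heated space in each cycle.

T_C = 4 °C → 4 + 273.15 = 277.15 K.
COP_HP = T_H/(T_H − T_C) = 294.00/16.85 = 17.4481.
Q_H = COP_HP · W = 17.4481 × 190 = 3315 kJ.

Q_H ≈ 3315 kJ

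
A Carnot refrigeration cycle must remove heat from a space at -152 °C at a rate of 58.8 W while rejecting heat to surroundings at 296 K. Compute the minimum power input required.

T_C = -152 °C → -152 + 273.15 = 121.15 K.
COP_R = T_C/(T_H − T_C) = 121.15/174.85 = 0.6929.
W = Q_C/COP_R = 58.8/0.6929 = 84.9 W.

Ẇ_in ≈ 84.9 W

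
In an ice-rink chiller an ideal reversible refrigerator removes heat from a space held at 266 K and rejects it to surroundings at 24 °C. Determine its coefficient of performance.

T_H = 24 °C → 24 + 273.15 = 297.15 K.
The reversible coefficient of performance is COP_R = T_C/(T_H − T_C) = 266.00/(297.15 − 266.00) = 8.539.

COP_R ≈ 8.539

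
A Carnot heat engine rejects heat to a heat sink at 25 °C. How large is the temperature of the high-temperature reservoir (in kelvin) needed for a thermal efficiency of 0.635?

T_H ≈ 816.8 K

T_C = 25 °C → 25 + 273.15 = 298.15 K.
From η = 1 − T_C/T_H, solving for T_H gives T_H = T_C/(1 − η) = 298.15/(1 − 0.635) = 816.8 K.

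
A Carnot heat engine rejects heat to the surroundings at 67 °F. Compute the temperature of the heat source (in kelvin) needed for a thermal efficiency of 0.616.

T_H ≈ 762 K

T_C = 67 °F → (67 − 32) × 5/9 = 19.44 °C = 292.59 K.
From η = 1 − T_C/T_H, solving for T_H gives T_H = T_C/(1 − η) = 292.59/(1 − 0.616) = 762 K.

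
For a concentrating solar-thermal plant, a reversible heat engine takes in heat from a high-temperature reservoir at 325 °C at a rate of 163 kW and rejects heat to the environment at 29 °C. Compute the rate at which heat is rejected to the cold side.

T_H = 325 °C → 325 + 273.15 = 598.15 K.
T_C = 29 °C → 29 + 273.15 = 302.15 K.
η_rev = 1 − T_C/T_H = 1 − 302.15/598.15 = 0.4949.
For a reversible cycle Q_C/Q_H = T_C/T_H, so Q_C = 163 × 302.15/598.15 = 82.3 kW.

Q̇_C ≈ 82.3 kW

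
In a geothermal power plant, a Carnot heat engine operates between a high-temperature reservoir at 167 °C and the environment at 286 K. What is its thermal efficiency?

η ≈ 0.350

T_H = 167 °C → 167 + 273.15 = 440.15 K.
For a reversible engine, η = 1 − T_C/T_H = 1 − 286.00/440.15 = 0.350.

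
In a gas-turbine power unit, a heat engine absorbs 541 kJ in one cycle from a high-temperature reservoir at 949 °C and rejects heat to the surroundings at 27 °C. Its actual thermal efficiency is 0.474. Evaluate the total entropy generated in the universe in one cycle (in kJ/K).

T_H = 949 °C → 949 + 273.15 = 1222.15 K.
T_C = 27 °C → 27 + 273.15 = 300.15 K.
W = η·Q_H = 0.474 × 541 = 256.4 kJ, so Q_C = Q_H − W = 284.6 kJ.
Entropy balance on the reservoirs: −Q_H/T_H = -0.4427 kJ/K, +Q_C/T_C = 0.9481 kJ/K.
ΔS_univ = −Q_H/T_H + Q_C/T_C = 0.505 kJ/K (> 0, since η = 0.474 < η_Carnot = 0.754).

ΔS_univ ≈ 0.505 kJ/K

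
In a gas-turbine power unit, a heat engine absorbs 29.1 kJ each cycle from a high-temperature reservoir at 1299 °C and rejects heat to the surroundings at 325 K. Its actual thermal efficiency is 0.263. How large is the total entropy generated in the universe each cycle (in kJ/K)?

ΔS_univ ≈ 0.0475 kJ/K

T_H = 1299 °C → 1299 + 273.15 = 1572.15 K.
W = η·Q_H = 0.263 × 29.1 = 7.653 kJ, so Q_C = Q_H − W = 21.45 kJ.
Reservoir entropy changes: ΔS_H = −Q_H/T_H = −29.1/1572.15 = -0.01851 kJ/K and ΔS_C = +Q_C/T_C = 21.45/325.00 = 0.06599 kJ/K.
ΔS_univ = −Q_H/T_H + Q_C/T_C = 0.0475 kJ/K (> 0, since η = 0.263 < η_Carnot = 0.793).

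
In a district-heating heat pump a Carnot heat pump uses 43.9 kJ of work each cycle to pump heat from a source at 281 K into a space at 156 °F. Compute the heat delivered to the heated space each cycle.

T_H = 156 °F → (156 − 32) × 5/9 = 68.89 °C = 342.04 K.
The Carnot heat-pump COP is COP_HP = T_H/(T_H − T_C) = 342.04/61.04 = 5.6036.
Q_H = COP_HP · W = 5.6036 × 43.9 = 246 kJ.

Q_H ≈ 246 kJ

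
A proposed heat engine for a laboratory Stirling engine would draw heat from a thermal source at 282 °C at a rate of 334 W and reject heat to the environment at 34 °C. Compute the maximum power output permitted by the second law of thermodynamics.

Ẇ_max ≈ 149.2 W

T_H = 282 °C → 282 + 273.15 = 555.15 K.
T_C = 34 °C → 34 + 273.15 = 307.15 K.
No engine can exceed the Carnot limit: η_max = 1 − T_C/T_H = 1 − 307.15/555.15 = 0.4467.
W_max = η_max · Q_H = 0.4467 × 334 = 149.2 W.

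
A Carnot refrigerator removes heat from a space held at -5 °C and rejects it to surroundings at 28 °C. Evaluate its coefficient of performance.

T_H = 28 °C → 28 + 273.15 = 301.15 K.
T_C = -5 °C → -5 + 273.15 = 268.15 K.
COP_R = T_C/(T_H − T_C) = 268.15/(301.15 − 268.15) = 8.13.

COP_R ≈ 8.13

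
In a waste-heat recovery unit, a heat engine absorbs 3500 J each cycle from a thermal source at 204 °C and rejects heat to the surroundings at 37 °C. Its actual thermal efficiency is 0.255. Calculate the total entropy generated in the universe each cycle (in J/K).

T_H = 204 °C → 204 + 273.15 = 477.15 K.
T_C = 37 °C → 37 + 273.15 = 310.15 K.
W = η·Q_H = 0.255 × 3500 = 892.5 J, so Q_C = Q_H − W = 2608 J.
Entropy balance on the reservoirs: −Q_H/T_H = -7.335 J/K, +Q_C/T_C = 8.407 J/K.
ΔS_univ = −Q_H/T_H + Q_C/T_C = 1.072 J/K (> 0, since η = 0.255 < η_Carnot = 0.350).

ΔS_univ ≈ 1.072 J/K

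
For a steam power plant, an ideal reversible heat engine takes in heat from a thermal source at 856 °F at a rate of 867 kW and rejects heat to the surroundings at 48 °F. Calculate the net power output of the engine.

T_H = 856 °F → (856 − 32) × 5/9 = 457.78 °C = 730.93 K.
T_C = 48 °F → (48 − 32) × 5/9 = 8.89 °C = 282.04 K.
The Carnot efficiency is η = 1 − T_C/T_H = 1 − 282.04/730.93 = 0.6141.
W = η·Q_H = 0.6141 × 867 = 532 kW.

Ẇ ≈ 532 kW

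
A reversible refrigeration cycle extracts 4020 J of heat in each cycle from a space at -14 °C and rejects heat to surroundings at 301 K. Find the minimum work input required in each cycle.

W_in ≈ 649.2 J

T_C = -14 °C → -14 + 273.15 = 259.15 K.
For a reversible refrigerator, COP_R = T_C/(T_H − T_C) = 259.15/41.85 = 6.1924.
W = Q_C/COP_R = 4020/6.1924 = 649.2 J.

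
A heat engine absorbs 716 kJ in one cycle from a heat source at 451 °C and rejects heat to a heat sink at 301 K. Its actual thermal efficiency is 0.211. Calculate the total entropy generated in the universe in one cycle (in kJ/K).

ΔS_univ ≈ 0.888 kJ/K

T_H = 451 °C → 451 + 273.15 = 724.15 K.
W = η·Q_H = 0.211 × 716 = 151.1 kJ, so Q_C = Q_H − W = 564.9 kJ.
Entropy balance on the reservoirs: −Q_H/T_H = -0.9887 kJ/K, +Q_C/T_C = 1.877 kJ/K.
ΔS_univ = −Q_H/T_H + Q_C/T_C = 0.888 kJ/K (> 0, since η = 0.211 < η_Carnot = 0.584).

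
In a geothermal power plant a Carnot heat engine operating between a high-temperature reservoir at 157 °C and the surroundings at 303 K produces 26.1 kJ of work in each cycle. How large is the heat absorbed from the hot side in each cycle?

Q_H ≈ 88.3 kJ

T_H = 157 °C → 157 + 273.15 = 430.15 K.
Since the cycle is reversible, η = 1 − T_C/T_H = 1 − 303.00/430.15 = 0.2956.
Q_H = W/η = 26.1/0.2956 = 88.3 kJ.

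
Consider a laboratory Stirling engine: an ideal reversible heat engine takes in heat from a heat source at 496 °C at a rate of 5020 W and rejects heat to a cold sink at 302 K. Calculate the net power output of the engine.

Ẇ ≈ 3049 W

T_H = 496 °C → 496 + 273.15 = 769.15 K.
Carnot efficiency: η = 1 − T_C/T_H = 1 − 302.00/769.15 = 0.6074.
W = η·Q_H = 0.6074 × 5020 = 3049 W.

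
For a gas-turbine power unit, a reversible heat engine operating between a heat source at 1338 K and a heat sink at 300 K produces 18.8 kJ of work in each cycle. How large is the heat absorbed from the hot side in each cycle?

For a reversible engine, η = 1 − T_C/T_H = 1 − 300.00/1338.00 = 0.7758.
Q_H = W/η = 18.8/0.7758 = 24.2 kJ.

Q_H ≈ 24.2 kJ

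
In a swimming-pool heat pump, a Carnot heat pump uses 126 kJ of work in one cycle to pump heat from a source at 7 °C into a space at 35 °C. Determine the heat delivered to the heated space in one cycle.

Q_H ≈ 1390 kJ

T_H = 35 °C → 35 + 273.15 = 308.15 K.
T_C = 7 °C → 7 + 273.15 = 280.15 K.
Reversible heating COP: COP_HP = T_H/(T_H − T_C) = 308.15/28.00 = 11.0054.
Q_H = COP_HP · W = 11.0054 × 126 = 1390 kJ.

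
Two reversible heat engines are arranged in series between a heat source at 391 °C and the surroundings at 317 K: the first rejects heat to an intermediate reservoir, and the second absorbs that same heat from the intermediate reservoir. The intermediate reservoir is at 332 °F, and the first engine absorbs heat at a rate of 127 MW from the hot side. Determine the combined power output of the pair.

T_H = 391 °C → 391 + 273.15 = 664.15 K.
Two reversible stages in series are equivalent to a single Carnot engine between T_H and T_C, so η_total = 1 − T_C/T_H = 1 − 317.00/664.15 = 0.5227.
W_total = η_total · Q_H = 0.5227 × 127 = 66.4 MW.

Ẇ_total ≈ 66.4 MW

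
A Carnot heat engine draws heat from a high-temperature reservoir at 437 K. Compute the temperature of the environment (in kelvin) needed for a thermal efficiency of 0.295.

T_C ≈ 308.1 K

From η = 1 − T_C/T_H, T_C = T_H·(1 − η) = 437.00 × (1 − 0.295) = 308.1 K.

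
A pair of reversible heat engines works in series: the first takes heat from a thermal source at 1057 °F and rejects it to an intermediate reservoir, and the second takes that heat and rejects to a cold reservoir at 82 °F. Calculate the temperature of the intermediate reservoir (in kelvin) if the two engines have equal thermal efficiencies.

T_H = 1057 °F → (1057 − 32) × 5/9 = 569.44 °C = 842.59 K.
T_C = 82 °F → (82 − 32) × 5/9 = 27.78 °C = 300.93 K.
Equal efficiencies require 1 − T_m/T_H = 1 − T_C/T_m, i.e. T_m/T_H = T_C/T_m, so T_m = √(T_H·T_C) = √(842.59 × 300.93) = 503.5 K.

T_m ≈ 503.5 K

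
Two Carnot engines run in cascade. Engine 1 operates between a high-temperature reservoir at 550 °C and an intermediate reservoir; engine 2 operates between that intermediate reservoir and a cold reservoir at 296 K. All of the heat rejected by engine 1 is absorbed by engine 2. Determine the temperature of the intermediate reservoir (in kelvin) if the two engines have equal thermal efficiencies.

T_m ≈ 494 K

T_H = 550 °C → 550 + 273.15 = 823.15 K.
Equal efficiencies require 1 − T_m/T_H = 1 − T_C/T_m, i.e. T_m/T_H = T_C/T_m, so T_m = √(T_H·T_C) = √(823.15 × 296.00) = 494 K.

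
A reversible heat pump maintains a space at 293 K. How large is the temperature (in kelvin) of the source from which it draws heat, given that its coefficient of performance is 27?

COP_HP = T_H/(T_H − T_C) ⇒ T_C = T_H·(COP_HP − 1)/COP_HP = 293.00 × (27 − 1)/27 = 282 K.

T_C ≈ 282 K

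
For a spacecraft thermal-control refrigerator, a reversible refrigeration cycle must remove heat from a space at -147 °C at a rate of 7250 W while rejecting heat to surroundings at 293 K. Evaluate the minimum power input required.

Ẇ_in ≈ 9590 W

T_C = -147 °C → -147 + 273.15 = 126.15 K.
For a reversible refrigerator, COP_R = T_C/(T_H − T_C) = 126.15/166.85 = 0.7561.
W = Q_C/COP_R = 7250/0.7561 = 9590 W.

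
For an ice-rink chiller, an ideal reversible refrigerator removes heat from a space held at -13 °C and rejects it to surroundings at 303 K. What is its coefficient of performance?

T_C = -13 °C → -13 + 273.15 = 260.15 K.
For a reversible refrigerator, COP_R = T_C/(T_H − T_C) = 260.15/(303.00 − 260.15) = 6.071.

COP_R ≈ 6.071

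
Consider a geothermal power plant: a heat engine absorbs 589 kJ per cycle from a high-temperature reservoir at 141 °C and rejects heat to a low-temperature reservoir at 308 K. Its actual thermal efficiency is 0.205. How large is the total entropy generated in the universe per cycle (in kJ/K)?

T_H = 141 °C → 141 + 273.15 = 414.15 K.
W = η·Q_H = 0.205 × 589 = 120.7 kJ, so Q_C = Q_H − W = 468.3 kJ.
Reservoir entropy changes: ΔS_H = −Q_H/T_H = −589/414.15 = -1.422 kJ/K and ΔS_C = +Q_C/T_C = 468.3/308.00 = 1.520 kJ/K.
ΔS_univ = −Q_H/T_H + Q_C/T_C = 0.09812 kJ/K (> 0, since η = 0.205 < η_Carnot = 0.256).

ΔS_univ ≈ 0.09812 kJ/K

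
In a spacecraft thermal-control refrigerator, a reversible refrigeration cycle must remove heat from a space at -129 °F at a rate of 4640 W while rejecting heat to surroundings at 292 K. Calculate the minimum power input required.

T_C = -129 °F → (-129 − 32) × 5/9 = -89.44 °C = 183.71 K.
The reversible coefficient of performance is COP_R = T_C/(T_H − T_C) = 183.71/108.29 = 1.6964.
W = Q_C/COP_R = 4640/1.6964 = 2740 W.

Ẇ_in ≈ 2740 W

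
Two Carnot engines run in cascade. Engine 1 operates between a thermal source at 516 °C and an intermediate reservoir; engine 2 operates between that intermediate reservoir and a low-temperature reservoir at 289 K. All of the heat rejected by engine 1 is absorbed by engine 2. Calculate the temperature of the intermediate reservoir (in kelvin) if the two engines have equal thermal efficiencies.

T_H = 516 °C → 516 + 273.15 = 789.15 K.
Equal efficiencies require 1 − T_m/T_H = 1 − T_C/T_m, i.e. T_m/T_H = T_C/T_m, so T_m = √(T_H·T_C) = √(789.15 × 289.00) = 478 K.

T_m ≈ 478 K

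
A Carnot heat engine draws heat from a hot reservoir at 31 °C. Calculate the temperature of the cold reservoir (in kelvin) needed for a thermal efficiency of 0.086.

T_C ≈ 278.0 K

T_H = 31 °C → 31 + 273.15 = 304.15 K.
From η = 1 − T_C/T_H, T_C = T_H·(1 − η) = 304.15 × (1 − 0.086) = 278.0 K.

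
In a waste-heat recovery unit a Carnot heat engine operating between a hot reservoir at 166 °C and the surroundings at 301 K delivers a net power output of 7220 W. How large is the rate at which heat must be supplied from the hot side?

T_H = 166 °C → 166 + 273.15 = 439.15 K.
For a reversible engine, η = 1 − T_C/T_H = 1 − 301.00/439.15 = 0.3146.
Q_H = W/η = 7220/0.3146 = 23000 W.

Q̇_H ≈ 23000 W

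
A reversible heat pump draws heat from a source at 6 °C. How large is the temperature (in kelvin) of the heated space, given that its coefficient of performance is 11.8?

T_C = 6 °C → 6 + 273.15 = 279.15 K.
COP_HP = T_H/(T_H − T_C) ⇒ T_H = T_C·COP_HP/(COP_HP − 1) = 279.15 × 11.8/(11.8 − 1) = 305.0 K.

T_H ≈ 305.0 K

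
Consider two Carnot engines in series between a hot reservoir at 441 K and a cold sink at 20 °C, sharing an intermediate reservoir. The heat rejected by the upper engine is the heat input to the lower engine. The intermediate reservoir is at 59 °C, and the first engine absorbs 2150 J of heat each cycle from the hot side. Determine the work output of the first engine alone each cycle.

W₁ ≈ 531 J

T_C = 20 °C → 20 + 273.15 = 293.15 K.
T_m = 59 °C → 59 + 273.15 = 332.15 K.
First-stage efficiency η₁ = 1 − T_m/T_H = 1 − 332.15/441.00 = 0.2468.
W₁ = η₁·Q_H = 0.2468 × 2150 = 531 J.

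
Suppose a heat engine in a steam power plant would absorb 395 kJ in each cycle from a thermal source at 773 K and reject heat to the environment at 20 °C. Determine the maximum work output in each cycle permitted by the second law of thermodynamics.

T_C = 20 °C → 20 + 273.15 = 293.15 K.
By the Carnot theorem, η_max = 1 − T_C/T_H = 1 − 293.15/773.00 = 0.6208.
W_max = η_max · Q_H = 0.6208 × 395 = 245 kJ.

W_max ≈ 245 kJ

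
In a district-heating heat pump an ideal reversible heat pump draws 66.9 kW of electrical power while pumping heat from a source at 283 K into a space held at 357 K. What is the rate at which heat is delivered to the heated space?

COP_HP = T_H/(T_H − T_C) = 357.00/74.00 = 4.8243.
Q_H = COP_HP · W = 4.8243 × 66.9 = 323 kW.

Q̇_H ≈ 323 kW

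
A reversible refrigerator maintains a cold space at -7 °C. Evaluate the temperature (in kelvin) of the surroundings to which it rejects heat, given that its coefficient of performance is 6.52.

T_H ≈ 307 K

T_C = -7 °C → -7 + 273.15 = 266.15 K.
COP_R = T_C/(T_H − T_C) ⇒ T_H = T_C·(1 + 1/COP_R) = 266.15 × (1 + 1/6.52) = 307 K.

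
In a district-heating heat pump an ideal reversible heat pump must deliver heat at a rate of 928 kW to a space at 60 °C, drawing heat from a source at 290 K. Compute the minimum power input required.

T_H = 60 °C → 60 + 273.15 = 333.15 K.
For a reversible heat pump, COP_HP = T_H/(T_H − T_C) = 333.15/43.15 = 7.7207.
W = Q_H/COP_HP = 928/7.7207 = 120 kW.

Ẇ_in ≈ 120 kW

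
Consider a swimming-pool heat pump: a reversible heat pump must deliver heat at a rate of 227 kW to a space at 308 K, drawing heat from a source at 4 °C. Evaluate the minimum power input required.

Ẇ_in ≈ 22.74 kW

T_C = 4 °C → 4 + 273.15 = 277.15 K.
COP_HP = T_H/(T_H − T_C) = 308.00/30.85 = 9.9838.
W = Q_H/COP_HP = 227/9.9838 = 22.74 kW.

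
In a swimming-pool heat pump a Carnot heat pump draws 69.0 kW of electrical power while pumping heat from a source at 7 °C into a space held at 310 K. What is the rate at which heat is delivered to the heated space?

Q̇_H ≈ 717 kW

T_C = 7 °C → 7 + 273.15 = 280.15 K.
Reversible heating COP: COP_HP = T_H/(T_H − T_C) = 310.00/29.85 = 10.3853.
Q_H = COP_HP · W = 10.3853 × 69.0 = 717 kW.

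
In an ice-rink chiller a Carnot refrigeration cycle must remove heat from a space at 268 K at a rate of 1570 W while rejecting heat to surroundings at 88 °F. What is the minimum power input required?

Ẇ_in ≈ 212 W

T_H = 88 °F → (88 − 32) × 5/9 = 31.11 °C = 304.26 K.
COP_R = T_C/(T_H − T_C) = 268.00/36.26 = 7.3908.
W = Q_C/COP_R = 1570/7.3908 = 212 W.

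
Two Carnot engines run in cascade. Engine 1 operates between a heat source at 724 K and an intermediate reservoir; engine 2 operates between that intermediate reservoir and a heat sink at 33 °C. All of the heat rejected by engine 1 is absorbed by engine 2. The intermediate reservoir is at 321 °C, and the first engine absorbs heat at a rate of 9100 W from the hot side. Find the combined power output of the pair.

T_C = 33 °C → 33 + 273.15 = 306.15 K.
Two reversible stages in series are equivalent to a single Carnot engine between T_H and T_C, so η_total = 1 − T_C/T_H = 1 − 306.15/724.00 = 0.5771.
W_total = η_total · Q_H = 0.5771 × 9100 = 5252 W.

Ẇ_total ≈ 5252 W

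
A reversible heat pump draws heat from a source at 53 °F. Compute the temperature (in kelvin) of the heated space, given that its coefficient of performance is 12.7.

T_H ≈ 309.2 K

T_C = 53 °F → (53 − 32) × 5/9 = 11.67 °C = 284.82 K.
COP_HP = T_H/(T_H − T_C) ⇒ T_H = T_C·COP_HP/(COP_HP − 1) = 284.82 × 12.7/(12.7 − 1) = 309.2 K.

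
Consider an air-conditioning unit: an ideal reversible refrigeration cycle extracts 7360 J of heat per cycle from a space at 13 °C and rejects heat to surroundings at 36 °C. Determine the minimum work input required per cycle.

W_in ≈ 592 J

T_H = 36 °C → 36 + 273.15 = 309.15 K.
T_C = 13 °C → 13 + 273.15 = 286.15 K.
The reversible coefficient of performance is COP_R = T_C/(T_H − T_C) = 286.15/23.00 = 12.4413.
W = Q_C/COP_R = 7360/12.4413 = 592 J.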